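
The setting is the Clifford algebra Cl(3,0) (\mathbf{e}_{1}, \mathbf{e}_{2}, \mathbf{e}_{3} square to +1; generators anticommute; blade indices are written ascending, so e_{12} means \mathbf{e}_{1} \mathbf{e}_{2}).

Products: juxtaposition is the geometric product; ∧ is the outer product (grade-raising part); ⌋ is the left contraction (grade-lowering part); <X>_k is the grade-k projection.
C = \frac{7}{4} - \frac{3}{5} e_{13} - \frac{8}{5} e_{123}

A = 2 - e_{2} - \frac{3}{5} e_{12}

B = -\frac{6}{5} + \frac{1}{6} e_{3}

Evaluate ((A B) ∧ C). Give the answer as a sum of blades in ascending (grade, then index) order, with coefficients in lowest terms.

step 1: -\frac{12}{5} + \frac{6}{5} e_{2} + \frac{1}{3} e_{3} + \frac{18}{25} e_{12} - \frac{1}{6} e_{23} - \frac{1}{10} e_{123}
step 2: -\frac{21}{5} + \frac{21}{10} e_{2} + \frac{7}{12} e_{3} + \frac{63}{50} e_{12} + \frac{36}{25} e_{13} - \frac{7}{24} e_{23} + \frac{877}{200} e_{123}
Answer: -\frac{21}{5} + \frac{21}{10} e_{2} + \frac{7}{12} e_{3} + \frac{63}{50} e_{12} + \frac{36}{25} e_{13} - \frac{7}{24} e_{23} + \frac{877}{200} e_{123}


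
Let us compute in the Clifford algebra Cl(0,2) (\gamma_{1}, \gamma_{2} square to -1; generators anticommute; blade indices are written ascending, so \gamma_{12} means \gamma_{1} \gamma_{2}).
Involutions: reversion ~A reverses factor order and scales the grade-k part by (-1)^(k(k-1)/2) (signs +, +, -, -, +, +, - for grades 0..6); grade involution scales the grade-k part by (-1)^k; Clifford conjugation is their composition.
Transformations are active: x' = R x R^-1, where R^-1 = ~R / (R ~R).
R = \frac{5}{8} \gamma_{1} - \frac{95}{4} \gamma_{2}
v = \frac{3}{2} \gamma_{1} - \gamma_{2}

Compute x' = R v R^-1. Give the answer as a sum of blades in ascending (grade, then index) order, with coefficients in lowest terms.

~R = \frac{5}{8} \gamma_{1} - \frac{95}{4} \gamma_{2}, and R ~R = -\frac{36125}{64}, so R^-1 = ~R / (-\frac{36125}{64}).
R v = -\frac{395}{16} + 35 \gamma_{12}
Answer: -\frac{4177}{2890} \gamma_{1} - \frac{1557}{1445} \gamma_{2}


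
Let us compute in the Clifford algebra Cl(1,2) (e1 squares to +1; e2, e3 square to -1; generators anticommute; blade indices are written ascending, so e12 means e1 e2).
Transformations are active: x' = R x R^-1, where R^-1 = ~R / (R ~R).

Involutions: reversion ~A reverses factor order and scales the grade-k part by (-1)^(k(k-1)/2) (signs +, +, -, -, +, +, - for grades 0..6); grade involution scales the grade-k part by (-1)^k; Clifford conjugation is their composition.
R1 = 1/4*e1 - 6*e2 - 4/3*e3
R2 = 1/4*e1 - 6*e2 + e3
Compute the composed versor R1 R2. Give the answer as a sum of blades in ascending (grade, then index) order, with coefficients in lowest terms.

Distribute over the terms of R1 (each basis-blade product reordered to ascending indices, repeated generators contracted through their squares):
(1/4*e1) R2 = 1/16 - 3/2*e12 + 1/4*e13
(-6*e2) R2 = -36 + 3/2*e12 - 6*e23
(-4/3*e3) R2 = 4/3 + 1/3*e13 - 8*e23
Summing the partial products and collecting blades:
Answer: -1661/48 + 7/12*e13 - 14*e23


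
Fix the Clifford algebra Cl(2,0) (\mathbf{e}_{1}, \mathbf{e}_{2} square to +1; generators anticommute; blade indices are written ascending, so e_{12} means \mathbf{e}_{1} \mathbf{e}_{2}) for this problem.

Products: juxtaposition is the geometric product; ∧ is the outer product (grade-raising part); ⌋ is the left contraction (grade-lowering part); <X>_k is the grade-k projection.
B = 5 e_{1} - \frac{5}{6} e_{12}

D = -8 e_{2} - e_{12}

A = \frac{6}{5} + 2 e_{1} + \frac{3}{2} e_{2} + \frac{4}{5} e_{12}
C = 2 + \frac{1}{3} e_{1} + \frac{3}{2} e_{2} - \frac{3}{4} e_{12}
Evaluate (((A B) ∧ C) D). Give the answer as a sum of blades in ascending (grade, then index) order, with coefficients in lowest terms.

step 1: \frac{32}{3} + \frac{29}{4} e_{1} - \frac{17}{3} e_{2} - \frac{17}{2} e_{12}
step 2: \frac{64}{3} + \frac{325}{18} e_{1} + \frac{14}{3} e_{2} - \frac{881}{72} e_{12}
step 3: -\frac{3569}{72} + \frac{923}{9} e_{1} - \frac{3397}{18} e_{2} - \frac{1492}{9} e_{12}
Answer: -\frac{3569}{72} + \frac{923}{9} e_{1} - \frac{3397}{18} e_{2} - \frac{1492}{9} e_{12}


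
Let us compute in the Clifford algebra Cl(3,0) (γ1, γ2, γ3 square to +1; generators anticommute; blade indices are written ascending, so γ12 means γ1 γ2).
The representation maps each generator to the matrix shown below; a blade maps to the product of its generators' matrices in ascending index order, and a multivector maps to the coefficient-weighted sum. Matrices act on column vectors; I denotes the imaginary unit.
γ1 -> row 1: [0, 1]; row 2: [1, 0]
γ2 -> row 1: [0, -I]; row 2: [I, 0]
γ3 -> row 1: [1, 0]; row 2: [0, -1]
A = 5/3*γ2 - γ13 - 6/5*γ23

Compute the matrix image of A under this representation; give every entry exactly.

Bivector images (products of the table entries): rho(γ13) = rho(γ1)rho(γ3) = row 1: [0, -1]; row 2: [1, 0]; rho(γ23) = rho(γ2)rho(γ3) = row 1: [0, I]; row 2: [I, 0].
M = (5/3)*rho(γ2) + (-1)*rho(γ13) + (-6/5)*rho(γ23), summed entrywise:
Answer: row 1: [0, 1 - 43*I/15]; row 2: [-1 + 7*I/15, 0]


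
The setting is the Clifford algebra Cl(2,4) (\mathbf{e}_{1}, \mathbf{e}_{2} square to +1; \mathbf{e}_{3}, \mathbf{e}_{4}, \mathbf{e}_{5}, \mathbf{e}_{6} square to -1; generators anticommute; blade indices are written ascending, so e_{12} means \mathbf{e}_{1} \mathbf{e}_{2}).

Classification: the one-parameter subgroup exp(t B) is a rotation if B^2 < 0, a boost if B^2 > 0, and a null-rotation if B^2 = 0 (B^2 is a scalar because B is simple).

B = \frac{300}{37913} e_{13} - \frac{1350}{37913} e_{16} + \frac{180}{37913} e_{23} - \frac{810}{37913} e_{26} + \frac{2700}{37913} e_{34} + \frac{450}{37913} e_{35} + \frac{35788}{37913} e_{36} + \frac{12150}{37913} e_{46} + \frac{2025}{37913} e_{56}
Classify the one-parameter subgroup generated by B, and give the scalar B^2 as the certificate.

B^2 term by term: the squares give (\frac{300}{37913})^2*(e_{13})^2 + (-\frac{1350}{37913})^2*(e_{16})^2 + (\frac{180}{37913})^2*(e_{23})^2 + (-\frac{810}{37913})^2*(e_{26})^2 + (\frac{2700}{37913})^2*(e_{34})^2 + (\frac{450}{37913})^2*(e_{35})^2 + (\frac{35788}{37913})^2*(e_{36})^2 + (\frac{12150}{37913})^2*(e_{46})^2 + (\frac{2025}{37913})^2*(e_{56})^2 = \frac{90000}{1437395569}*(+1) + \frac{1822500}{1437395569}*(+1) + \frac{32400}{1437395569}*(+1) + \frac{656100}{1437395569}*(+1) + \frac{7290000}{1437395569}*(-1) + \frac{202500}{1437395569}*(-1) + \frac{1280780944}{1437395569}*(-1) + \frac{147622500}{1437395569}*(-1) + \frac{4100625}{1437395569}*(-1) = -1 (each basis 2-blade squares to minus the product of its generators' squares); cross terms between blades sharing an index anticommute and cancel; the commuting (index-disjoint) pairs give grade-4 terms 2*c*c'*(blade product), which cancel blade by blade — e_{1236}: \frac{486000}{1437395569} - \frac{486000}{1437395569} = 0; e_{1346}: \frac{7290000}{1437395569} - \frac{7290000}{1437395569} = 0; e_{1356}: \frac{1215000}{1437395569} - \frac{1215000}{1437395569} = 0; e_{2346}: \frac{4374000}{1437395569} - \frac{4374000}{1437395569} = 0; e_{2356}: \frac{729000}{1437395569} - \frac{729000}{1437395569} = 0; e_{3456}: \frac{10935000}{1437395569} - \frac{10935000}{1437395569} = 0 — confirming B is simple. So B^2 = -1.
Answer: rotation, certificate B^2 = -1. The invariant at work: B^2 = -1 is unchanged by conjugation, hence its sign classifies the subgroup whatever basis B is written in.


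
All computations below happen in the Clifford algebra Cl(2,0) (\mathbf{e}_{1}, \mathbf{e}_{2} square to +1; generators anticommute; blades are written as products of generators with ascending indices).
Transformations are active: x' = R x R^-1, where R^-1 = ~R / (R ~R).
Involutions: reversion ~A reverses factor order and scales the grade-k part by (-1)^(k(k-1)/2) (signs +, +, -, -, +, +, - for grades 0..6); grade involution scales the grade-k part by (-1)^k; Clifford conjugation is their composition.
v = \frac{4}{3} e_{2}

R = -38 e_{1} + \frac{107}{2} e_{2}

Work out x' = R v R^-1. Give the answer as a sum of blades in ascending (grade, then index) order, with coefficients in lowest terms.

~R = -38 e_{1} + \frac{107}{2} e_{2}, and R ~R = \frac{17225}{4}, so R^-1 = ~R / (\frac{17225}{4}).
R v = \frac{214}{3} - \frac{152}{3} e_{1} e_{2}
Answer: -\frac{65056}{51675} e_{1} + \frac{7564}{17225} e_{2}


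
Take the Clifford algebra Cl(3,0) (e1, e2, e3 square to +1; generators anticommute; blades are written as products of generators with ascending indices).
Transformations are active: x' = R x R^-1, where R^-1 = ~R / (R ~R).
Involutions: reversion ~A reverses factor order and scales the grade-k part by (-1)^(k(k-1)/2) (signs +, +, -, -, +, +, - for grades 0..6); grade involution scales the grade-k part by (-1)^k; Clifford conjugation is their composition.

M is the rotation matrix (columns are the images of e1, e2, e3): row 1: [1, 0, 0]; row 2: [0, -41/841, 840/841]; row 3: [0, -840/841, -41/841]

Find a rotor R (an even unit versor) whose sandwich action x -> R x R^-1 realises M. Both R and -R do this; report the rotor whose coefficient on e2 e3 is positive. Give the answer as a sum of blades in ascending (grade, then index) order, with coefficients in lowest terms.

Method: write R = a + b12*e1 e2 + b13*e1 e3 + b23*e2 e3 with a^2 + b12^2 + b13^2 + b23^2 = 1 (so R^-1 = ~R). Expanding the columns R e_j ~R gives tr M = 4a^2 - 1 and, from the antisymmetric part, M21 - M12 = -4a*b12, M13 - M31 = 4a*b13, M32 - M23 = -4a*b23.
Here tr M = 759/841, so a^2 = (1 + tr M)/4 = 400/841 and a = ±20/29. Taking a = 20/29: M21 - M12 = 0, M13 - M31 = 0, M32 - M23 = -1680/841, giving b12 = 0, b13 = 0, b23 = 21/29, i.e. R = 20/29 + 21/29*e2 e3.
Its e2 e3 coefficient is already positive.
Answer: 20/29 + 21/29*e2 e3. Key observation: the double cover Spin(3) -> SO(3) sends R and -R to the same matrix (trace 759/841 here), so the stated sign of the e2 e3 coefficient is what selects one sheet.


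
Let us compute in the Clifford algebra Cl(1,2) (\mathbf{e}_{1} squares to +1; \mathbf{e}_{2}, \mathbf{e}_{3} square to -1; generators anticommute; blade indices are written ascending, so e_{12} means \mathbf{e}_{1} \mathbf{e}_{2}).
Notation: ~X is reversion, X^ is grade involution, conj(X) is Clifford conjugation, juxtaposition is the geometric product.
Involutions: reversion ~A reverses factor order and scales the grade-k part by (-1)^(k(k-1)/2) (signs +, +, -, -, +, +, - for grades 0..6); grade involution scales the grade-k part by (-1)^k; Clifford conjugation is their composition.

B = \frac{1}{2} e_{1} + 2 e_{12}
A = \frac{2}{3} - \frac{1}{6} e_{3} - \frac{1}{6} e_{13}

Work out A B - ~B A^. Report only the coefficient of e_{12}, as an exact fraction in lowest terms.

first term: \frac{1}{3} e_{1} + \frac{1}{12} e_{3} + \frac{4}{3} e_{12} + \frac{1}{12} e_{13} - \frac{1}{3} e_{23} - \frac{1}{3} e_{123}
second term: \frac{1}{3} e_{1} - \frac{1}{12} e_{3} - \frac{4}{3} e_{12} + \frac{1}{12} e_{13} - \frac{1}{3} e_{23} - \frac{1}{3} e_{123}
Answer: \frac{8}{3}


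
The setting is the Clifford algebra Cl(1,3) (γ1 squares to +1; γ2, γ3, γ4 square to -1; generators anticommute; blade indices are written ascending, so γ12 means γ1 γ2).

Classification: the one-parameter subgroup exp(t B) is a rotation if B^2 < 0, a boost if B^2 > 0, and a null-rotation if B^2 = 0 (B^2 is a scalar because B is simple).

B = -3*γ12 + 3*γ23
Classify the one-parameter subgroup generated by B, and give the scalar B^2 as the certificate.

B^2 term by term: the squares give (-3)^2*(γ12)^2 + (3)^2*(γ23)^2 = 9*(+1) + 9*(-1) = 0 (each basis 2-blade squares to minus the product of its generators' squares); cross terms between blades sharing an index anticommute and cancel. So B^2 = 0.
Answer: null-rotation, certificate B^2 = 0. Because 0 is invariant under every versor sandwich, the classification follows from its sign alone.


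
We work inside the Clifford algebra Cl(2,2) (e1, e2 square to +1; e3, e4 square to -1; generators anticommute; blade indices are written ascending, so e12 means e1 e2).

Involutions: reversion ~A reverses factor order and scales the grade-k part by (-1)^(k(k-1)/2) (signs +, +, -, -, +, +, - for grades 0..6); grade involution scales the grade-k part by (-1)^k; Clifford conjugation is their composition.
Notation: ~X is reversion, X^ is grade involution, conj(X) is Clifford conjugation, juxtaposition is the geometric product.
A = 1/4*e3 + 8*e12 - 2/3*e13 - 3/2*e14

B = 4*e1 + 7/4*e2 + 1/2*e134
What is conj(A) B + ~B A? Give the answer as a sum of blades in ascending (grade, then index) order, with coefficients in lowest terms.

first term: -14*e1 + 32*e2 - 41/12*e3 - 17/3*e4 + e13 - 1/8*e14 + 7/16*e23 - 7/6*e123 - 21/8*e124 + 4*e234
second term: -14*e1 + 32*e2 - 41/12*e3 - 17/3*e4 + e13 - 1/8*e14 + 7/16*e23 + 7/6*e123 + 21/8*e124 - 4*e234
Answer: -28*e1 + 64*e2 - 41/6*e3 - 34/3*e4 + 2*e13 - 1/4*e14 + 7/8*e23


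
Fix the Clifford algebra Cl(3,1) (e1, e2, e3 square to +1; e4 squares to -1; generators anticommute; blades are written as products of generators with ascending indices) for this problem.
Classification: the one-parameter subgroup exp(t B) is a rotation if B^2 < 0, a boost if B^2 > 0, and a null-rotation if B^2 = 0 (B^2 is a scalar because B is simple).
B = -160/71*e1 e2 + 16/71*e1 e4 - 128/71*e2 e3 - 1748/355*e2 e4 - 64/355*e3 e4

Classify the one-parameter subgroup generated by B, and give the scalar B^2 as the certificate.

B^2 term by term: the squares give (-160/71)^2*(e1 e2)^2 + (16/71)^2*(e1 e4)^2 + (-128/71)^2*(e2 e3)^2 + (-1748/355)^2*(e2 e4)^2 + (-64/355)^2*(e3 e4)^2 = 25600/5041*(-1) + 256/5041*(+1) + 16384/5041*(-1) + 3055504/126025*(+1) + 4096/126025*(+1) = 16 (each basis 2-blade squares to minus the product of its generators' squares); cross terms between blades sharing an index anticommute and cancel; the commuting (index-disjoint) pairs give grade-4 terms 2*c*c'*(blade product), which cancel blade by blade — e1 e2 e3 e4: 4096/5041 - 4096/5041 = 0 — confirming B is simple. So B^2 = 16.
Answer: boost, certificate B^2 = 16. The scalar 16 is the complete invariant here: its sign names the subgroup type.


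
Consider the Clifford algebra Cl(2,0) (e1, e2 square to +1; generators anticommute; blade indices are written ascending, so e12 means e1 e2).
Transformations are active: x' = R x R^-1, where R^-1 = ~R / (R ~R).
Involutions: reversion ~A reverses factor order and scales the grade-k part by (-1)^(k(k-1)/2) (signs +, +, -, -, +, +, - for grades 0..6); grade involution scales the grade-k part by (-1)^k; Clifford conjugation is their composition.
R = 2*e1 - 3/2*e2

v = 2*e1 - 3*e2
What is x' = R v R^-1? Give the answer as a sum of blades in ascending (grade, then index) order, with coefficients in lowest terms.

~R = 2*e1 - 3/2*e2, and R ~R = 25/4, so R^-1 = ~R / (25/4).
R v = 17/2 - 3*e12
Answer: 86/25*e1 - 27/25*e2


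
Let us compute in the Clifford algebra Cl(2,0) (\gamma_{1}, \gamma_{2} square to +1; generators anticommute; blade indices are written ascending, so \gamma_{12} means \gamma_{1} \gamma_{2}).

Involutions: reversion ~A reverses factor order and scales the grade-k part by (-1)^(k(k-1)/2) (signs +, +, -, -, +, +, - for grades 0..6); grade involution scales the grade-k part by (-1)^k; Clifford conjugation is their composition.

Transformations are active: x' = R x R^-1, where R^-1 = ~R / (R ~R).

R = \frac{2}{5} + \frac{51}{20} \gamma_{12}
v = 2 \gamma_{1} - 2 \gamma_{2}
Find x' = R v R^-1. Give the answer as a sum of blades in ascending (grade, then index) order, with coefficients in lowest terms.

~R = \frac{2}{5} - \frac{51}{20} \gamma_{12}, and R ~R = \frac{533}{80}, so R^-1 = ~R / (\frac{533}{80}).
R v = -\frac{43}{10} \gamma_{1} - \frac{59}{10} \gamma_{2}
Answer: -\frac{6706}{2665} \gamma_{1} + \frac{3442}{2665} \gamma_{2}


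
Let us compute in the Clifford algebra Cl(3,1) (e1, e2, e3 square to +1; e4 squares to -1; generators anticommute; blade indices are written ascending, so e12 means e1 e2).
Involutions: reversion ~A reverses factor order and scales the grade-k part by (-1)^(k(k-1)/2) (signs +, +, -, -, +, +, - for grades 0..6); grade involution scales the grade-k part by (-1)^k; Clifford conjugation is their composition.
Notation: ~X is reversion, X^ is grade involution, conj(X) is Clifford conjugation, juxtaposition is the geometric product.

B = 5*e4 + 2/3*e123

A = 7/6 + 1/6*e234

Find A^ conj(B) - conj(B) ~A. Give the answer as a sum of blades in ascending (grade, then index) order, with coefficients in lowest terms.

first term: -35/6*e4 - 1/9*e14 - 5/6*e23 + 7/9*e123
second term: -35/6*e4 + 1/9*e14 - 5/6*e23 + 7/9*e123
Answer: -2/9*e14


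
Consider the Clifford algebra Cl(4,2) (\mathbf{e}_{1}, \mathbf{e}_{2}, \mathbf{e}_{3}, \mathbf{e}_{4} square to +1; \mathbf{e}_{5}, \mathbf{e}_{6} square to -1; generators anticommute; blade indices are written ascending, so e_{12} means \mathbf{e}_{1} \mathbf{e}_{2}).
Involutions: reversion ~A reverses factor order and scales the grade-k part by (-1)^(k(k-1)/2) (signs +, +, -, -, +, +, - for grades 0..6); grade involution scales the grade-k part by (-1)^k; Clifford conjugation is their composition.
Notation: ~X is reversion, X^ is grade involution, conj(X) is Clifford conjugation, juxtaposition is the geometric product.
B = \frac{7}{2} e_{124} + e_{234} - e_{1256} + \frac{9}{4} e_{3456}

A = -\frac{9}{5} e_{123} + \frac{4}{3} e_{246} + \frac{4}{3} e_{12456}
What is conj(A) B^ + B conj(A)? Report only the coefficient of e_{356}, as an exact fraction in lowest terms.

first term: \frac{4}{3} e_{4} - \frac{9}{5} e_{14} - \frac{14}{3} e_{16} - \frac{63}{10} e_{34} + \frac{4}{3} e_{36} - \frac{14}{3} e_{56} - 3 e_{123} + \frac{4}{3} e_{145} - 3 e_{235} - \frac{9}{5} e_{356} + \frac{4}{3} e_{1356} - \frac{81}{20} e_{12456}
second term: \frac{4}{3} e_{4} - \frac{9}{5} e_{14} - \frac{14}{3} e_{16} - \frac{63}{10} e_{34} + \frac{4}{3} e_{36} + \frac{14}{3} e_{56} + 3 e_{123} + \frac{4}{3} e_{145} - 3 e_{235} - \frac{9}{5} e_{356} + \frac{4}{3} e_{1356} + \frac{81}{20} e_{12456}
Answer: -\frac{18}{5}


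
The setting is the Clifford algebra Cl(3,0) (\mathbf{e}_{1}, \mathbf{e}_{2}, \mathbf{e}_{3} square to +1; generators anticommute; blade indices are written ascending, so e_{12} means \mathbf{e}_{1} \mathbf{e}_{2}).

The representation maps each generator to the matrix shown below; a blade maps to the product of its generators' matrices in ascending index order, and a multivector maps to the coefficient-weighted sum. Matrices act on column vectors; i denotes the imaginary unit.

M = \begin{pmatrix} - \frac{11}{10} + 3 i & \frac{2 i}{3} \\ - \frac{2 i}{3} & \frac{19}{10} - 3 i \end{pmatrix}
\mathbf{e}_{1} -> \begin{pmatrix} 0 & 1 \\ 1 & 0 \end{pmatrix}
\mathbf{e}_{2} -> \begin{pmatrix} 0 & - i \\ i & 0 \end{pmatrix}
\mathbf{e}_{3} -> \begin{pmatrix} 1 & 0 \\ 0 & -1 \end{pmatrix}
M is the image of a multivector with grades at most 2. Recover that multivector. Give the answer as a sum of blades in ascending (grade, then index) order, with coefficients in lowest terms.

Method: 1, rho(e_{1}), rho(e_{2}), rho(e_{3}) form a trace-orthogonal basis of the 2x2 complex matrices (tr(X Y) = 2 if X = Y, else 0), so M = m0*1 + m1*rho(e_{1}) + m2*rho(e_{2}) + m3*rho(e_{3}) with m0 = tr(M)/2 = \frac{2}{5}, m1 = tr(M rho(e_{1}))/2 = 0, m2 = tr(M rho(e_{2}))/2 = - \frac{2}{3}, m3 = tr(M rho(e_{3}))/2 = - \frac{3}{2} + 3 i.
Multiplying table entries, the bivector images are rho(e_{12}) = i*rho(e_{3}), rho(e_{13}) = -i*rho(e_{2}), rho(e_{23}) = i*rho(e_{1}); with real blade coefficients the real parts of m0..m3 are the coefficients of 1, e_{1}, e_{2}, e_{3} and the imaginary parts give the bivectors (e_{23}: Im m1, e_{13}: -Im m2, e_{12}: Im m3).
Answer: \frac{2}{5} - \frac{2}{3} e_{2} - \frac{3}{2} e_{3} + 3 e_{12}


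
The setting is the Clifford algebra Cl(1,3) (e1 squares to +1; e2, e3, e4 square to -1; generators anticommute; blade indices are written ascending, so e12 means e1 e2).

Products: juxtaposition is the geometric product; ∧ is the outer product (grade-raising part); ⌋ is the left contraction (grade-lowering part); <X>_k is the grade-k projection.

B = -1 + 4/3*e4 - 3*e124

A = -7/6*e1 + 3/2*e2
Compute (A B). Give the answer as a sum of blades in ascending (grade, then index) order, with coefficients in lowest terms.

step 1: 7/6*e1 - 3/2*e2 - 109/18*e14 + 11/2*e24
Answer: 7/6*e1 - 3/2*e2 - 109/18*e14 + 11/2*e24


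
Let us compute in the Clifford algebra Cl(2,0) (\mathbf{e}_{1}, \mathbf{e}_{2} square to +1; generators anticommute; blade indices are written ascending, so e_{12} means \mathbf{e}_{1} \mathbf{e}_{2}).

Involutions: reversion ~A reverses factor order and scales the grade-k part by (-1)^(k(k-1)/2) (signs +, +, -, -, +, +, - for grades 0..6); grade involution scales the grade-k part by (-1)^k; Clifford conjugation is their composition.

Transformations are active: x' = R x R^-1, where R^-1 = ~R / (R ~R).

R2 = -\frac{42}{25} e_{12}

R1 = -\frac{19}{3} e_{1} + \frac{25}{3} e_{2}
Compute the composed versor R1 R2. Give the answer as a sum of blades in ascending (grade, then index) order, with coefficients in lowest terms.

Distribute over the terms of R2 (each basis-blade product reordered to ascending indices, repeated generators contracted through their squares):
R1 (-\frac{42}{25} e_{12}) = 14 e_{1} + \frac{266}{25} e_{2}
Answer: 14 e_{1} + \frac{266}{25} e_{2}


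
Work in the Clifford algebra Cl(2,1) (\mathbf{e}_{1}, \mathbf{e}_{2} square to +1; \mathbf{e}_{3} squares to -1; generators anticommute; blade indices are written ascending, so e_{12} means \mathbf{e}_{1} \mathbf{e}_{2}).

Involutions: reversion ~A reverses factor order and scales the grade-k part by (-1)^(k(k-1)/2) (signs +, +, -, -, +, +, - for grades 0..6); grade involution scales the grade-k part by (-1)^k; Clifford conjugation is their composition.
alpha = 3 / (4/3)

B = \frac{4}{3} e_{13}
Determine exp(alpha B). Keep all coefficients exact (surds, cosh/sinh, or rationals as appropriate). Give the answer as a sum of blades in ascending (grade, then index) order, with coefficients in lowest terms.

B^2 = (\frac{4}{3})^2*(e_{13})^2 = \frac{16}{9}*(+1) = \frac{16}{9} (a basis 2-blade squares to minus the product of its generators' squares).
B^2 = \frac{16}{9} — the positive square puts this in the hyperbolic regime; l = \frac{4}{3}, alpha*l = 3, so exp(alpha B) = cosh(3) + (sinh(3)/(\frac{4}{3}))*B = \cosh{\left(3 \right)} + (\frac{3 \sinh{\left(3 \right)}}{4})*B.
Answer: \cosh{\left(3 \right)} + \sinh{\left(3 \right)} e_{13}


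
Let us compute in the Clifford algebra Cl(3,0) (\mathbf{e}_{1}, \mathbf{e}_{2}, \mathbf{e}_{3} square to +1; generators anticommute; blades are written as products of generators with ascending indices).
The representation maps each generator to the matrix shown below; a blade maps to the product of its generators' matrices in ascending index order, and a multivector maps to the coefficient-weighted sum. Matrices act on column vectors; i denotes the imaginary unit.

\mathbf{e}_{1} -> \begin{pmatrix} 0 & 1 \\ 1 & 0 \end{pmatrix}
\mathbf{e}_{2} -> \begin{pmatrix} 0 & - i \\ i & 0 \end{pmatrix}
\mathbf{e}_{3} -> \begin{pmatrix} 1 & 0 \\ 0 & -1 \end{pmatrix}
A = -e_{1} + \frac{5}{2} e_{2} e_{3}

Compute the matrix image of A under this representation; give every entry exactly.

Bivector images (products of the table entries): rho(e_{2} e_{3}) = rho(\mathbf{e}_{2})rho(\mathbf{e}_{3}) = \begin{pmatrix} 0 & i \\ i & 0 \end{pmatrix}.
M = (-1)*rho(e_{1}) + (\frac{5}{2})*rho(e_{2} e_{3}), summed entrywise:
Answer: \begin{pmatrix} 0 & -1 + \frac{5 i}{2} \\ -1 + \frac{5 i}{2} & 0 \end{pmatrix}


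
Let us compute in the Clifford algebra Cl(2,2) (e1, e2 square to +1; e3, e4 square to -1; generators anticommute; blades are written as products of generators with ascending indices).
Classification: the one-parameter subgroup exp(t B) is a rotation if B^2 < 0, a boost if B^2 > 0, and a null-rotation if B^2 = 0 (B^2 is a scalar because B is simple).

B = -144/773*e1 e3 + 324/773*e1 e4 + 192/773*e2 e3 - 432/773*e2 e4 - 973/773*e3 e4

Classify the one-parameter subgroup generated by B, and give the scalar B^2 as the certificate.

B^2 term by term: the squares give (-144/773)^2*(e1 e3)^2 + (324/773)^2*(e1 e4)^2 + (192/773)^2*(e2 e3)^2 + (-432/773)^2*(e2 e4)^2 + (-973/773)^2*(e3 e4)^2 = 20736/597529*(+1) + 104976/597529*(+1) + 36864/597529*(+1) + 186624/597529*(+1) + 946729/597529*(-1) = -1 (each basis 2-blade squares to minus the product of its generators' squares); cross terms between blades sharing an index anticommute and cancel; the commuting (index-disjoint) pairs give grade-4 terms 2*c*c'*(blade product), which cancel blade by blade — e1 e2 e3 e4: -124416/597529 + 124416/597529 = 0 — confirming B is simple. So B^2 = -1.
Answer: rotation, certificate B^2 = -1. Note: conjugating B changes its blade decomposition but never the scalar B^2 = -1, whose sign settles the classification.


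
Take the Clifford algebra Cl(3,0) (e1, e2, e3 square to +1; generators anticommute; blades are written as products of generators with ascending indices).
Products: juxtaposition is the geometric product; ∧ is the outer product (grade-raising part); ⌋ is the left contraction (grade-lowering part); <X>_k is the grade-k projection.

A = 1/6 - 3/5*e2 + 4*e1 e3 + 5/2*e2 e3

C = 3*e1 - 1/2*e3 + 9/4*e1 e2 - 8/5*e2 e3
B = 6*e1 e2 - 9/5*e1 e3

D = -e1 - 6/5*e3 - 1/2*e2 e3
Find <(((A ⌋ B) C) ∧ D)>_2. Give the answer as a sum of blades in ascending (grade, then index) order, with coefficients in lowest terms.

step 1: 36/5 + 18/5*e1 + e1 e2 - 3/10*e1 e3
step 2: 171/20 + 87/4*e1 + 51/10*e2 - 27/10*e3 + 393/25*e1 e2 - 17/5*e1 e3 - 2439/200*e2 e3 - 313/50*e1 e2 e3
step 3: -171/20*e1 - 513/50*e3 + 51/10*e1 e2 - 144/5*e1 e3 - 2079/200*e2 e3 - 2193/125*e1 e2 e3
step 4: 51/10*e1 e2 - 144/5*e1 e3 - 2079/200*e2 e3
Answer: 51/10*e1 e2 - 144/5*e1 e3 - 2079/200*e2 e3


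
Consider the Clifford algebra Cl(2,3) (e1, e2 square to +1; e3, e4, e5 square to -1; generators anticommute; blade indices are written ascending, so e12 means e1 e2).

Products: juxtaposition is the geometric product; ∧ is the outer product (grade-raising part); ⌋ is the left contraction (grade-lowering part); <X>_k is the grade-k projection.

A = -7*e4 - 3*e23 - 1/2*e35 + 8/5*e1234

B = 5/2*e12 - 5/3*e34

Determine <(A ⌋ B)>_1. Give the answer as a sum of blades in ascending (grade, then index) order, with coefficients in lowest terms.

step 1: 35/3*e3
step 2: 35/3*e3
Answer: 35/3*e3


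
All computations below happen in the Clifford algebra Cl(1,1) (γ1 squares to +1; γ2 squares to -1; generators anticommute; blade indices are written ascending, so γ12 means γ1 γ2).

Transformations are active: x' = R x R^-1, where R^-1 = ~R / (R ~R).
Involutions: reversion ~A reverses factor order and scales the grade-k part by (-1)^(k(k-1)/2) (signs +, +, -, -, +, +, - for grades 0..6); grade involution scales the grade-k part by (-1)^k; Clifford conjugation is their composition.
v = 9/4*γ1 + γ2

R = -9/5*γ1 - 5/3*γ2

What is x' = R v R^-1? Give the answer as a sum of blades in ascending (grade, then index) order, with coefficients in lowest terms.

~R = -9/5*γ1 - 5/3*γ2, and R ~R = 104/225, so R^-1 = ~R / (104/225).
R v = -143/60 + 39/20*γ12
Answer: 261/16*γ1 + 259/16*γ2


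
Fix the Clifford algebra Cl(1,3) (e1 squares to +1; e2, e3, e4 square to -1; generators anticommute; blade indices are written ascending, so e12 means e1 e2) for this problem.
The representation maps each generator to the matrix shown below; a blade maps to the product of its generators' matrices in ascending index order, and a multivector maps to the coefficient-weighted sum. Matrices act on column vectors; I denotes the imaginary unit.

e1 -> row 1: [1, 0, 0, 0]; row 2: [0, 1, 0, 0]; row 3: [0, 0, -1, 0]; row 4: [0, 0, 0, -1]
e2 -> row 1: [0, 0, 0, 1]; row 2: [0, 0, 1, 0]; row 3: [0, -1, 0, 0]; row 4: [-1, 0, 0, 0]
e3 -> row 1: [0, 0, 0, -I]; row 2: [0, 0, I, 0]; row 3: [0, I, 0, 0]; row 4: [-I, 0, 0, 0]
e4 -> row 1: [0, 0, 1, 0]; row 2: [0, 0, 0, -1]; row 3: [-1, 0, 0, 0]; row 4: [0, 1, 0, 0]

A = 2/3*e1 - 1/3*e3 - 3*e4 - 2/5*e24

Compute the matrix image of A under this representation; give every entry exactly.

Bivector images (products of the table entries): rho(e24) = rho(e2)rho(e4) = row 1: [0, 1, 0, 0]; row 2: [-1, 0, 0, 0]; row 3: [0, 0, 0, 1]; row 4: [0, 0, -1, 0].
M = (2/3)*rho(e1) + (-1/3)*rho(e3) + (-3)*rho(e4) + (-2/5)*rho(e24), summed entrywise:
Answer: row 1: [2/3, -2/5, -3, I/3]; row 2: [2/5, 2/3, -I/3, 3]; row 3: [3, -I/3, -2/3, -2/5]; row 4: [I/3, -3, 2/5, -2/3]


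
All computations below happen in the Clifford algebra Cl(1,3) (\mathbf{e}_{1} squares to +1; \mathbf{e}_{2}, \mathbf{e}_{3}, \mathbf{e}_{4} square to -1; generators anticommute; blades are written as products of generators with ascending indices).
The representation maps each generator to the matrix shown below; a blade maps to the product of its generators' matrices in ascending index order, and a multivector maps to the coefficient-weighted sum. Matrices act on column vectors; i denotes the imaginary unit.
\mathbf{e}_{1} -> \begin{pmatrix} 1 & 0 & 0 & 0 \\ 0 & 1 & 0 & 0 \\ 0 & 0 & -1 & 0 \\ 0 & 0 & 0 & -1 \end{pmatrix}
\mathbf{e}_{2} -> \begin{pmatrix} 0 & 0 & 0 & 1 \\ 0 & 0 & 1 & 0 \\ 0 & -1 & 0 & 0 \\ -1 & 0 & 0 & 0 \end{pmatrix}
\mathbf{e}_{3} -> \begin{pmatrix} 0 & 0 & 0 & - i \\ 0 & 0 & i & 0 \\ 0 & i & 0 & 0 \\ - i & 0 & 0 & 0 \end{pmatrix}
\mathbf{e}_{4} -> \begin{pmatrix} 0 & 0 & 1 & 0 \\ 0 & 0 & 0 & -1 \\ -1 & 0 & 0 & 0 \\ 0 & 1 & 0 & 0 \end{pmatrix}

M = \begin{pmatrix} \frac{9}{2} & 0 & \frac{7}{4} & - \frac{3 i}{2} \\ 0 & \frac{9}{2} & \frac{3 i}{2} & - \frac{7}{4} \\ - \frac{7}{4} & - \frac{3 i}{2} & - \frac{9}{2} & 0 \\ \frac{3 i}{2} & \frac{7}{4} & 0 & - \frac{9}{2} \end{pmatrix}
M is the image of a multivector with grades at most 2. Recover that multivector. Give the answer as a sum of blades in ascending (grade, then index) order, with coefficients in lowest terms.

Method: the blade images are trace-orthogonal — tr(rho(e_A) rho(e_B)^-1) = 4 if A = B and 0 otherwise — and rho(e_A)^-1 = (e_A)^2 * rho(e_A) with (e_A)^2 = +1 or -1, so the coefficient of e_A in the preimage is (e_A)^2 * tr(M rho(e_A))/4.
Nonzero projections over blades of grade <= 2: e_{1}: (e_{1})^2 = +1, tr(M rho(e_{1})) = 18, coefficient \frac{9}{2}; e_{4}: (e_{4})^2 = -1, tr(M rho(e_{4})) = -7, coefficient \frac{7}{4}; e_{1} e_{3}: (e_{1} e_{3})^2 = +1, tr(M rho(e_{1} e_{3})) = 6, coefficient \frac{3}{2}. Every other blade of grade <= 2 projects to 0.
Answer: \frac{9}{2} e_{1} + \frac{7}{4} e_{4} + \frac{3}{2} e_{1} e_{3}


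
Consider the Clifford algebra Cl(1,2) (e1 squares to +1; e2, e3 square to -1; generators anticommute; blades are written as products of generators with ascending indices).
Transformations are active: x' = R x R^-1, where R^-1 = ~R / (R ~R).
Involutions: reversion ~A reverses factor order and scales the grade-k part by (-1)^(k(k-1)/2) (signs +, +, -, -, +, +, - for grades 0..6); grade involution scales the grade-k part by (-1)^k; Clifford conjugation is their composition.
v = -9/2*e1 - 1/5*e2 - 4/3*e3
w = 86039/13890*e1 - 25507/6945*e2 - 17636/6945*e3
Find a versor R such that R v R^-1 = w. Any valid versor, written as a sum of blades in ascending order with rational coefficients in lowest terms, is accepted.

Sketch: the shared square 16589/900 makes R = v + w = 11767/6945*e1 - 26896/6945*e2 - 26896/6945*e3 the natural versor; its sandwich fixes that direction, negates (v - w)/2, and sends v to w.
Answer: 11767/6945*e1 - 26896/6945*e2 - 26896/6945*e3


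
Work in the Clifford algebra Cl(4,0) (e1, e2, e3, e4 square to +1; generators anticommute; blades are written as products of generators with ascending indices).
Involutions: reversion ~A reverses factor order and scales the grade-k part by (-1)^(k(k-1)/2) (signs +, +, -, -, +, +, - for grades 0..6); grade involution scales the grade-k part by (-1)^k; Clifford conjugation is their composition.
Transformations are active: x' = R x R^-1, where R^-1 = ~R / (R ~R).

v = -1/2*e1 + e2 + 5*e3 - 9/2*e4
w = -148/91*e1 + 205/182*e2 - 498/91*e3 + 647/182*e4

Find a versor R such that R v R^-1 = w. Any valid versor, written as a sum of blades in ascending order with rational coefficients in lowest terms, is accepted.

R = v + w = -387/182*e1 + 387/182*e2 - 43/91*e3 - 86/91*e4 works: the equal norms (93/2) guarantee its sandwich swaps v into w.
Answer: -387/182*e1 + 387/182*e2 - 43/91*e3 - 86/91*e4


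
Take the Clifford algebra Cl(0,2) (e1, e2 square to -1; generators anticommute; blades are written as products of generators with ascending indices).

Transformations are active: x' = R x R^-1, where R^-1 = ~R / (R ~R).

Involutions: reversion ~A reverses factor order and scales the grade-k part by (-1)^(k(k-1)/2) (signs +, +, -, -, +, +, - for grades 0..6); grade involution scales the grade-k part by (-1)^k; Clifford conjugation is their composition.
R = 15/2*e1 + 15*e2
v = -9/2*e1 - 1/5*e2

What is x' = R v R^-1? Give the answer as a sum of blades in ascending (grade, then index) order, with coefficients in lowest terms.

~R = 15/2*e1 + 15*e2, and R ~R = -1125/4, so R^-1 = ~R / (-1125/4).
R v = 147/4 + 66*e1 e2
Answer: 127/50*e1 - 93/25*e2


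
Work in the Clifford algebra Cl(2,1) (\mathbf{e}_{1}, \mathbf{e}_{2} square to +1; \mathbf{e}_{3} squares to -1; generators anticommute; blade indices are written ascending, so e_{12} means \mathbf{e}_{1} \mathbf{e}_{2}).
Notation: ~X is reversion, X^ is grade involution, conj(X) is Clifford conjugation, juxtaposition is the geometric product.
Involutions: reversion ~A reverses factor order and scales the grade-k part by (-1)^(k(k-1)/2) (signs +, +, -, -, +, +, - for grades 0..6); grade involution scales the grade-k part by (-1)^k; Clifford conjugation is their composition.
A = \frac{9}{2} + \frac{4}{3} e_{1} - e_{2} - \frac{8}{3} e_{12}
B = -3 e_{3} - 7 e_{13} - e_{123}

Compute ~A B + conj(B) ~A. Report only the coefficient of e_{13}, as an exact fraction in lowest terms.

first term: -\frac{121}{6} e_{3} - \frac{73}{2} e_{13} + \frac{61}{3} e_{23} - \frac{39}{2} e_{123}
second term: \frac{41}{6} e_{3} + \frac{53}{2} e_{13} + \frac{61}{3} e_{23} + \frac{21}{2} e_{123}
Answer: -10


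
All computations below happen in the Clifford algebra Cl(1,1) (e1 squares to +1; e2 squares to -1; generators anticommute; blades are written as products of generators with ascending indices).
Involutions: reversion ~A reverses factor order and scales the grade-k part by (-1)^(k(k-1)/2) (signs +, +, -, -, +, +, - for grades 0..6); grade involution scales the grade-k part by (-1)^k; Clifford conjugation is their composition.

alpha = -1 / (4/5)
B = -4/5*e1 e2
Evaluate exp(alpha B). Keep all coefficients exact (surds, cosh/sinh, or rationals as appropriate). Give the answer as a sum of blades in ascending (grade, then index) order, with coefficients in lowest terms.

B^2 = (-4/5)^2*(e1 e2)^2 = 16/25*(+1) = 16/25 (a basis 2-blade squares to minus the product of its generators' squares).
B^2 = 16/25 — B^2 > 0, so the exponential closes hyperbolically: l = 4/5, alpha*l = -1, so exp(alpha B) = cosh(-1) + (sinh(-1)/(4/5))*B = cosh(1) + (-5*sinh(1)/4)*B.
Answer: cosh(1) + sinh(1)*e1 e2


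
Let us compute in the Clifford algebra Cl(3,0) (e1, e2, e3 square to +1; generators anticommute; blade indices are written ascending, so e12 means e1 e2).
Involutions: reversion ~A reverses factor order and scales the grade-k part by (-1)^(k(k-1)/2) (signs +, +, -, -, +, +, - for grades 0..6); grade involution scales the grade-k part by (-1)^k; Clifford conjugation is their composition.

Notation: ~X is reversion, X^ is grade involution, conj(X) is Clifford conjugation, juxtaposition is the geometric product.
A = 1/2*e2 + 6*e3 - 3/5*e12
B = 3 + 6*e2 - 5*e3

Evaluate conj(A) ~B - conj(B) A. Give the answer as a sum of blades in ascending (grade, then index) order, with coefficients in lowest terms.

first term: 27 + 18/5*e1 - 3/2*e2 - 18*e3 + 9/5*e12 + 77/2*e23 - 3*e123
second term: 27 - 18/5*e1 + 3/2*e2 + 18*e3 - 9/5*e12 - 77/2*e23 - 3*e123
Answer: 36/5*e1 - 3*e2 - 36*e3 + 18/5*e12 + 77*e23


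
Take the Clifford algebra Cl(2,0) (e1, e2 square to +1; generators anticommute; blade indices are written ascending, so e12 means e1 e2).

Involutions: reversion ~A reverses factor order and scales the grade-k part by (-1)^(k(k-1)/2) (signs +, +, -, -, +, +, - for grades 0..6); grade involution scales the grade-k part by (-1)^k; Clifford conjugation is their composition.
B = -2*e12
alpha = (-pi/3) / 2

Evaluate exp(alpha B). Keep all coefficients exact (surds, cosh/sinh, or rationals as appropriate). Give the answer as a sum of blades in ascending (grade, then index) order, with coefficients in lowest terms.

B^2 = (-2)^2*(e12)^2 = 4*(-1) = -4 (a basis 2-blade squares to minus the product of its generators' squares).
B^2 = -4 — a negative square means the series sums to a rotation: l = 2, alpha*l = -pi/3, so exp(alpha B) = cos(-pi/3) + (sin(-pi/3)/2)*B = 1/2 + (-sqrt(3)/4)*B.
Answer: 1/2 + sqrt(3)/2*e12


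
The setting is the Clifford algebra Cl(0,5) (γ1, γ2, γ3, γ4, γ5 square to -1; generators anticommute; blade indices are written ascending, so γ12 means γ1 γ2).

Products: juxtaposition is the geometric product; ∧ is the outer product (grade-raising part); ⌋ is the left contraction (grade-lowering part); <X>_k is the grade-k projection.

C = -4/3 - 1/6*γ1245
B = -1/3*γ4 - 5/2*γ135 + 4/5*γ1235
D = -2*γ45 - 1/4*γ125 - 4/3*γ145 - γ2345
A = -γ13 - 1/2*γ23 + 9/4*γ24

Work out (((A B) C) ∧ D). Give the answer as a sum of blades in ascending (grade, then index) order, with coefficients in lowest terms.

step 1: 3/4*γ2 - 5/2*γ5 + 2/5*γ15 - 4/5*γ25 - 5/4*γ125 + 1/3*γ134 + 1/6*γ234 - 9/5*γ1345 + 45/8*γ12345
step 2: -γ2 - 15/16*γ3 - 5/24*γ4 + 10/3*γ5 + 2/15*γ14 - 8/15*γ15 + 3/10*γ23 + 1/15*γ24 + 16/15*γ25 + 5/12*γ124 + 5/3*γ125 - 4/9*γ134 + 1/36*γ135 - 1/8*γ145 - 2/9*γ234 - 1/18*γ235 + 12/5*γ1345 - 15/2*γ12345
step 3: 2*γ245 + 15/8*γ345 + 15/64*γ1235 - 41/32*γ1245 - 5/4*γ1345 - 3/5*γ2345 - 2/5*γ12345
Answer: 2*γ245 + 15/8*γ345 + 15/64*γ1235 - 41/32*γ1245 - 5/4*γ1345 - 3/5*γ2345 - 2/5*γ12345


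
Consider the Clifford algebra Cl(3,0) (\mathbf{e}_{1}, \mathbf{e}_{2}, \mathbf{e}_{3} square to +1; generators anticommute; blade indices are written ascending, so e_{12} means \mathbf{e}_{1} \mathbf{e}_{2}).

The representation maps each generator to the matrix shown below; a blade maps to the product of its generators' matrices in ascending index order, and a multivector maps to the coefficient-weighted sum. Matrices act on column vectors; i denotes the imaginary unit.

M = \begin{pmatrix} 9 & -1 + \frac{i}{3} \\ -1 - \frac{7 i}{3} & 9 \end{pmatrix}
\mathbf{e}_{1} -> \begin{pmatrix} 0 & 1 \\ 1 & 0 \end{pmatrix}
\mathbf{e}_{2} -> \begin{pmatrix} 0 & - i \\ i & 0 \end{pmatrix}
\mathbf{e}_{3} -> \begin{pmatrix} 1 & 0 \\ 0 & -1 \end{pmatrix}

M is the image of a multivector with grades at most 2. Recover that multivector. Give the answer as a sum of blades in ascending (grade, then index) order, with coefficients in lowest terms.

Method: 1, rho(e_{1}), rho(e_{2}), rho(e_{3}) form a trace-orthogonal basis of the 2x2 complex matrices (tr(X Y) = 2 if X = Y, else 0), so M = m0*1 + m1*rho(e_{1}) + m2*rho(e_{2}) + m3*rho(e_{3}) with m0 = tr(M)/2 = 9, m1 = tr(M rho(e_{1}))/2 = -1 - i, m2 = tr(M rho(e_{2}))/2 = - \frac{4}{3}, m3 = tr(M rho(e_{3}))/2 = 0.
Multiplying table entries, the bivector images are rho(e_{12}) = i*rho(e_{3}), rho(e_{13}) = -i*rho(e_{2}), rho(e_{23}) = i*rho(e_{1}); with real blade coefficients the real parts of m0..m3 are the coefficients of 1, e_{1}, e_{2}, e_{3} and the imaginary parts give the bivectors (e_{23}: Im m1, e_{13}: -Im m2, e_{12}: Im m3).
Answer: 9 - e_{1} - \frac{4}{3} e_{2} - e_{23}


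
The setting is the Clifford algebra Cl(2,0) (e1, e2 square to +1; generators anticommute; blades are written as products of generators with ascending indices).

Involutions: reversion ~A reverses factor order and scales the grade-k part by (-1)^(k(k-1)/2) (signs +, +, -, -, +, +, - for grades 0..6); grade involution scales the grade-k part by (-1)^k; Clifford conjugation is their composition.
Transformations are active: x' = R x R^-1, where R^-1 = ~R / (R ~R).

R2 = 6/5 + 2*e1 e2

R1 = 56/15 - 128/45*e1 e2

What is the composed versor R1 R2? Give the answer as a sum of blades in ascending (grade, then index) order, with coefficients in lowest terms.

Distribute over the terms of R1 (each basis-blade product reordered to ascending indices, repeated generators contracted through their squares):
(56/15) R2 = 112/25 + 112/15*e1 e2
(-128/45*e1 e2) R2 = 256/45 - 256/75*e1 e2
Summing the partial products and collecting blades:
Answer: 2288/225 + 304/75*e1 e2
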